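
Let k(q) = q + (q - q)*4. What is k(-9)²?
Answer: 81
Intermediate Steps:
k(q) = q (k(q) = q + 0*4 = q + 0 = q)
k(-9)² = (-9)² = 81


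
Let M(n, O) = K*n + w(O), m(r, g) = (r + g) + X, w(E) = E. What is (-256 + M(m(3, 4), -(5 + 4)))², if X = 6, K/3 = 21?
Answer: 306916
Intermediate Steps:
K = 63 (K = 3*21 = 63)
m(r, g) = 6 + g + r (m(r, g) = (r + g) + 6 = (g + r) + 6 = 6 + g + r)
M(n, O) = O + 63*n (M(n, O) = 63*n + O = O + 63*n)
(-256 + M(m(3, 4), -(5 + 4)))² = (-256 + (-(5 + 4) + 63*(6 + 4 + 3)))² = (-256 + (-1*9 + 63*13))² = (-256 + (-9 + 819))² = (-256 + 810)² = 554² = 306916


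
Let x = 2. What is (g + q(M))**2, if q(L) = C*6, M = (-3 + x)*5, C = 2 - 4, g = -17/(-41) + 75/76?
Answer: 1090650625/9709456 ≈ 112.33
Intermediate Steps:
g = 4367/3116 (g = -17*(-1/41) + 75*(1/76) = 17/41 + 75/76 = 4367/3116 ≈ 1.4015)
C = -2
M = -5 (M = (-3 + 2)*5 = -1*5 = -5)
q(L) = -12 (q(L) = -2*6 = -12)
(g + q(M))**2 = (4367/3116 - 12)**2 = (-33025/3116)**2 = 1090650625/9709456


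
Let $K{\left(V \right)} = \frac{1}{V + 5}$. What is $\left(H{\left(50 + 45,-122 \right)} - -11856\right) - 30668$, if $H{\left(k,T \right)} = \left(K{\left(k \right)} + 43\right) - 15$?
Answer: $- \frac{1878399}{100} \approx -18784.0$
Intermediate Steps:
$K{\left(V \right)} = \frac{1}{5 + V}$
$H{\left(k,T \right)} = 28 + \frac{1}{5 + k}$ ($H{\left(k,T \right)} = \left(\frac{1}{5 + k} + 43\right) - 15 = \left(43 + \frac{1}{5 + k}\right) - 15 = 28 + \frac{1}{5 + k}$)
$\left(H{\left(50 + 45,-122 \right)} - -11856\right) - 30668 = \left(\frac{141 + 28 \left(50 + 45\right)}{5 + \left(50 + 45\right)} - -11856\right) - 30668 = \left(\frac{141 + 28 \cdot 95}{5 + 95} + 11856\right) - 30668 = \left(\frac{141 + 2660}{100} + 11856\right) - 30668 = \left(\frac{1}{100} \cdot 2801 + 11856\right) - 30668 = \left(\frac{2801}{100} + 11856\right) - 30668 = \frac{1188401}{100} - 30668 = - \frac{1878399}{100}$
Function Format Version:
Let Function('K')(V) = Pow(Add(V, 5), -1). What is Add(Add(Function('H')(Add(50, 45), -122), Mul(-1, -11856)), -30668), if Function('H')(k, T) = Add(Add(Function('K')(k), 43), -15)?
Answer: Rational(-1878399, 100) ≈ -18784.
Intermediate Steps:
Function('K')(V) = Pow(Add(5, V), -1)
Function('H')(k, T) = Add(28, Pow(Add(5, k), -1)) (Function('H')(k, T) = Add(Add(Pow(Add(5, k), -1), 43), -15) = Add(Add(43, Pow(Add(5, k), -1)), -15) = Add(28, Pow(Add(5, k), -1)))
Add(Add(Function('H')(Add(50, 45), -122), Mul(-1, -11856)), -30668) = Add(Add(Mul(Pow(Add(5, Add(50, 45)), -1), Add(141, Mul(28, Add(50, 45)))), Mul(-1, -11856)), -30668) = Add(Add(Mul(Pow(Add(5, 95), -1), Add(141, Mul(28, 95))), 11856), -30668) = Add(Add(Mul(Pow(100, -1), Add(141, 2660)), 11856), -30668) = Add(Add(Mul(Rational(1, 100), 2801), 11856), -30668) = Add(Add(Rational(2801, 100), 11856), -30668) = Add(Rational(1188401, 100), -30668) = Rational(-1878399, 100)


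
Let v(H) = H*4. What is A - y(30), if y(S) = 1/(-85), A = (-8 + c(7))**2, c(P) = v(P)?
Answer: 34001/85 ≈ 400.01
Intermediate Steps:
v(H) = 4*H
c(P) = 4*P
A = 400 (A = (-8 + 4*7)**2 = (-8 + 28)**2 = 20**2 = 400)
y(S) = -1/85
A - y(30) = 400 - 1*(-1/85) = 400 + 1/85 = 34001/85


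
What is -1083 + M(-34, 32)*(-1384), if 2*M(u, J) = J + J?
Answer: -45371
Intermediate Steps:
M(u, J) = J (M(u, J) = (J + J)/2 = (2*J)/2 = J)
-1083 + M(-34, 32)*(-1384) = -1083 + 32*(-1384) = -1083 - 44288 = -45371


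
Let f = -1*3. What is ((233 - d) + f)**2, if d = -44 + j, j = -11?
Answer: 81225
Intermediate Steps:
d = -55 (d = -44 - 11 = -55)
f = -3
((233 - d) + f)**2 = ((233 - 1*(-55)) - 3)**2 = ((233 + 55) - 3)**2 = (288 - 3)**2 = 285**2 = 81225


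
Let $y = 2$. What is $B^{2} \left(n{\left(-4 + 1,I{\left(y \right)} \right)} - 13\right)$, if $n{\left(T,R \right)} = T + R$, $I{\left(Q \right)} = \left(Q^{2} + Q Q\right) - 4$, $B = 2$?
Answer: $-48$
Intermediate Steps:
$I{\left(Q \right)} = -4 + 2 Q^{2}$ ($I{\left(Q \right)} = \left(Q^{2} + Q^{2}\right) - 4 = 2 Q^{2} - 4 = -4 + 2 Q^{2}$)
$n{\left(T,R \right)} = R + T$
$B^{2} \left(n{\left(-4 + 1,I{\left(y \right)} \right)} - 13\right) = 2^{2} \left(\left(\left(-4 + 2 \cdot 2^{2}\right) + \left(-4 + 1\right)\right) - 13\right) = 4 \left(\left(\left(-4 + 2 \cdot 4\right) - 3\right) - 13\right) = 4 \left(\left(\left(-4 + 8\right) - 3\right) - 13\right) = 4 \left(\left(4 - 3\right) - 13\right) = 4 \left(1 - 13\right) = 4 \left(-12\right) = -48$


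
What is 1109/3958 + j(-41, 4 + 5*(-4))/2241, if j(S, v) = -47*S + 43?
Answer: 10282529/8869878 ≈ 1.1593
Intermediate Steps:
j(S, v) = 43 - 47*S
1109/3958 + j(-41, 4 + 5*(-4))/2241 = 1109/3958 + (43 - 47*(-41))/2241 = 1109*(1/3958) + (43 + 1927)*(1/2241) = 1109/3958 + 1970*(1/2241) = 1109/3958 + 1970/2241 = 10282529/8869878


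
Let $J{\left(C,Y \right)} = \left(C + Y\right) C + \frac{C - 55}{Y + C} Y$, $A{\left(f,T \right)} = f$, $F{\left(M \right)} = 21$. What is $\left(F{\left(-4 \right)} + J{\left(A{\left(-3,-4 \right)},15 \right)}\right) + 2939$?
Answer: $\frac{5703}{2} \approx 2851.5$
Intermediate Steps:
$J{\left(C,Y \right)} = C \left(C + Y\right) + \frac{Y \left(-55 + C\right)}{C + Y}$ ($J{\left(C,Y \right)} = C \left(C + Y\right) + \frac{-55 + C}{C + Y} Y = C \left(C + Y\right) + \frac{Y \left(-55 + C\right)}{C + Y}$)
$\left(F{\left(-4 \right)} + J{\left(A{\left(-3,-4 \right)},15 \right)}\right) + 2939 = \left(21 + \frac{\left(-55\right) 15 - 45 - 3 \left(-3 + 15\right)^{2}}{-3 + 15}\right) + 2939 = \left(21 + \frac{-825 - 45 - 3 \cdot 12^{2}}{12}\right) + 2939 = \left(21 + \frac{-825 - 45 - 432}{12}\right) + 2939 = \left(21 + \frac{1}{12} \left(-1302\right)\right) + 2939 = \left(21 - \frac{217}{2}\right) + 2939 = - \frac{175}{2} + 2939 = \frac{5703}{2}$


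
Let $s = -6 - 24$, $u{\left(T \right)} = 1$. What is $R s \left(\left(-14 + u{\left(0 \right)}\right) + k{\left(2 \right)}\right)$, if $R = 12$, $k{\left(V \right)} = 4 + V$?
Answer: $2520$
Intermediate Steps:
$s = -30$ ($s = -6 - 24 = -30$)
$R s \left(\left(-14 + u{\left(0 \right)}\right) + k{\left(2 \right)}\right) = 12 \left(-30\right) \left(\left(-14 + 1\right) + \left(4 + 2\right)\right) = - 360 \left(-13 + 6\right) = \left(-360\right) \left(-7\right) = 2520$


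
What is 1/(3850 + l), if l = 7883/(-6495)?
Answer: 6495/24997867 ≈ 0.00025982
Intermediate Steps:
l = -7883/6495 (l = 7883*(-1/6495) = -7883/6495 ≈ -1.2137)
1/(3850 + l) = 1/(3850 - 7883/6495) = 1/(24997867/6495) = 6495/24997867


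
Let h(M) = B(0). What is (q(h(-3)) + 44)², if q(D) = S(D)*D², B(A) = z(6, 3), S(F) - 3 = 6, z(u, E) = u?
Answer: 135424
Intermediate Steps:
S(F) = 9 (S(F) = 3 + 6 = 9)
B(A) = 6
h(M) = 6
q(D) = 9*D²
(q(h(-3)) + 44)² = (9*6² + 44)² = (9*36 + 44)² = (324 + 44)² = 368² = 135424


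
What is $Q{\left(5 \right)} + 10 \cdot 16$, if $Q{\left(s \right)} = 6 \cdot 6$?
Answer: $196$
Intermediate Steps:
$Q{\left(s \right)} = 36$
$Q{\left(5 \right)} + 10 \cdot 16 = 36 + 10 \cdot 16 = 36 + 160 = 196$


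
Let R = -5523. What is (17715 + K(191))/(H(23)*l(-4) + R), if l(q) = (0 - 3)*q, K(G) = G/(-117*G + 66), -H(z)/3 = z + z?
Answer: -394707724/159955299 ≈ -2.4676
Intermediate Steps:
H(z) = -6*z (H(z) = -3*(z + z) = -6*z)
K(G) = G/(66 - 117*G)
l(q) = -3*q
(17715 + K(191))/(H(23)*l(-4) + R) = (17715 - 1*191/(-66 + 117*191))/((-6*23)*(-3*(-4)) - 5523) = (17715 - 1*191/(-66 + 22347))/(-138*12 - 5523) = (17715 - 1*191/22281)/(-1656 - 5523) = (17715 - 1*191*1/22281)/(-7179) = (17715 - 191/22281)*(-1/7179) = (394707724/22281)*(-1/7179) = -394707724/159955299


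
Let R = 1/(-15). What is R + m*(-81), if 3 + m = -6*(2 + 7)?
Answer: 69254/15 ≈ 4616.9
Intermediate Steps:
R = -1/15 ≈ -0.066667
m = -57 (m = -3 - 6*(2 + 7) = -3 - 6*9 = -3 - 54 = -57)
R + m*(-81) = -1/15 - 57*(-81) = -1/15 + 4617 = 69254/15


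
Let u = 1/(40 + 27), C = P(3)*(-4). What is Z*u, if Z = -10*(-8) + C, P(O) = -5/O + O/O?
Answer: 248/201 ≈ 1.2338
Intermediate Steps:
P(O) = 1 - 5/O (P(O) = -5/O + 1 = 1 - 5/O)
C = 8/3 (C = ((-5 + 3)/3)*(-4) = ((⅓)*(-2))*(-4) = -⅔*(-4) = 8/3 ≈ 2.6667)
Z = 248/3 (Z = -10*(-8) + 8/3 = 80 + 8/3 = 248/3 ≈ 82.667)
u = 1/67 ≈ 0.014925
Z*u = (248/3)*(1/67) = 248/201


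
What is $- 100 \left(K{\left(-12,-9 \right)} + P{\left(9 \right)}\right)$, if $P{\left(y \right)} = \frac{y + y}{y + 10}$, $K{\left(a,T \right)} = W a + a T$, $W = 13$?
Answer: $\frac{89400}{19} \approx 4705.3$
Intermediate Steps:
$K{\left(a,T \right)} = 13 a + T a$ ($K{\left(a,T \right)} = 13 a + a T = 13 a + T a$)
$P{\left(y \right)} = \frac{2 y}{10 + y}$
$- 100 \left(K{\left(-12,-9 \right)} + P{\left(9 \right)}\right) = - 100 \left(- 12 \left(13 - 9\right) + 2 \cdot 9 \frac{1}{10 + 9}\right) = - 100 \left(\left(-12\right) 4 + 2 \cdot 9 \cdot \frac{1}{19}\right) = - 100 \left(-48 + 2 \cdot 9 \cdot \frac{1}{19}\right) = - 100 \left(-48 + \frac{18}{19}\right) = \left(-100\right) \left(- \frac{894}{19}\right) = \frac{89400}{19}$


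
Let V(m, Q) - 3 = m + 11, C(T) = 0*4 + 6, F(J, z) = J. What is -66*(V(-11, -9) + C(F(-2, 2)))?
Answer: -594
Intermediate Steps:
C(T) = 6 (C(T) = 0 + 6 = 6)
V(m, Q) = 14 + m (V(m, Q) = 3 + (m + 11) = 3 + (11 + m) = 14 + m)
-66*(V(-11, -9) + C(F(-2, 2))) = -66*((14 - 11) + 6) = -66*(3 + 6) = -66*9 = -594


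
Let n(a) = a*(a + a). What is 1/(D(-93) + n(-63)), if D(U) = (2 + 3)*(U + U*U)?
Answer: 1/50718 ≈ 1.9717e-5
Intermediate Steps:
n(a) = 2*a**2 (n(a) = a*(2*a) = 2*a**2)
D(U) = 5*U + 5*U**2 (D(U) = 5*(U + U**2) = 5*U + 5*U**2)
1/(D(-93) + n(-63)) = 1/(5*(-93)*(1 - 93) + 2*(-63)**2) = 1/(5*(-93)*(-92) + 2*3969) = 1/(42780 + 7938) = 1/50718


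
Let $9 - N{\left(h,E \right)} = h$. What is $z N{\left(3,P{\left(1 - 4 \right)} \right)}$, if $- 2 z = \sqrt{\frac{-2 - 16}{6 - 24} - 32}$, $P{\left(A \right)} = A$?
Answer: $- 3 i \sqrt{31} \approx - 16.703 i$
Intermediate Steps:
$N{\left(h,E \right)} = 9 - h$
$z = - \frac{i \sqrt{31}}{2}$ ($z = - \frac{\sqrt{\frac{-2 - 16}{6 - 24} - 32}}{2} = - \frac{\sqrt{- \frac{18}{-18} - 32}}{2} = - \frac{\sqrt{\left(-18\right) \left(- \frac{1}{18}\right) - 32}}{2} = - \frac{\sqrt{1 - 32}}{2} = - \frac{\sqrt{-31}}{2} = - \frac{i \sqrt{31}}{2} \approx - 2.7839 i$)
$z N{\left(3,P{\left(1 - 4 \right)} \right)} = - \frac{i \sqrt{31}}{2} \left(9 - 3\right) = - \frac{i \sqrt{31}}{2} \cdot 6 = - 3 i \sqrt{31}$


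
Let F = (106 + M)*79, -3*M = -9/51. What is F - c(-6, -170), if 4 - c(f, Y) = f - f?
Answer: 142369/17 ≈ 8374.6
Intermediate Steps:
c(f, Y) = 4 (c(f, Y) = 4 - (f - f) = 4 - 1*0 = 4 + 0 = 4)
M = 1/17 (M = -(-3)/51 = -⅓*(-3/17) = 1/17 ≈ 0.058824)
F = 142437/17 (F = (106 + 1/17)*79 = (1803/17)*79 = 142437/17 ≈ 8378.6)
F - c(-6, -170) = 142437/17 - 1*4 = 142437/17 - 4 = 142369/17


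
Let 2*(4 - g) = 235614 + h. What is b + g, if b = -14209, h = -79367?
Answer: -184657/2 ≈ -92329.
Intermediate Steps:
g = -156239/2 (g = 4 - (235614 - 79367)/2 = 4 - ½*156247 = 4 - 156247/2 = -156239/2 ≈ -78120.)
b + g = -14209 - 156239/2 = -184657/2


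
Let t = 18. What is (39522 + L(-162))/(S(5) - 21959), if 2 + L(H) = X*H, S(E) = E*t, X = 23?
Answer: -35794/21869 ≈ -1.6367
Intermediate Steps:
S(E) = 18*E (S(E) = E*18 = 18*E)
L(H) = -2 + 23*H
(39522 + L(-162))/(S(5) - 21959) = (39522 + (-2 + 23*(-162)))/(18*5 - 21959) = (39522 + (-2 - 3726))/(90 - 21959) = (39522 - 3728)/(-21869) = 35794*(-1/21869) = -35794/21869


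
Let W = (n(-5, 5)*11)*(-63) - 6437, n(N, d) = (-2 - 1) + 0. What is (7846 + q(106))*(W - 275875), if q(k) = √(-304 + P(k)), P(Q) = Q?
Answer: -2198708118 - 840699*I*√22 ≈ -2.1987e+9 - 3.9432e+6*I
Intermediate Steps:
n(N, d) = -3 (n(N, d) = -3 + 0 = -3)
q(k) = √(-304 + k)
W = -4358 (W = -3*11*(-63) - 6437 = -33*(-63) - 6437 = 2079 - 6437 = -4358)
(7846 + q(106))*(W - 275875) = (7846 + √(-304 + 106))*(-4358 - 275875) = (7846 + √(-198))*(-280233) = (7846 + 3*I*√22)*(-280233) = -2198708118 - 840699*I*√22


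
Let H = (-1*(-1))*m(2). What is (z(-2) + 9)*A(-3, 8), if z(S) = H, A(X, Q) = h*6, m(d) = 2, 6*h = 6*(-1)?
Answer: -66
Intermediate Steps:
h = -1 (h = (6*(-1))/6 = (1/6)*(-6) = -1)
A(X, Q) = -6 (A(X, Q) = -1*6 = -6)
H = 2 (H = -1*(-1)*2 = 1*2 = 2)
z(S) = 2
(z(-2) + 9)*A(-3, 8) = (2 + 9)*(-6) = 11*(-6) = -66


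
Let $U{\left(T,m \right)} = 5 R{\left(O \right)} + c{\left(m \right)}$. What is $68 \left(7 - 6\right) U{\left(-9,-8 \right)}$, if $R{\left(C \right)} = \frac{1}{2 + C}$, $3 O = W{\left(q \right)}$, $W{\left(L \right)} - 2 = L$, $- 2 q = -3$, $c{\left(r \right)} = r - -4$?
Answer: $- \frac{3128}{19} \approx -164.63$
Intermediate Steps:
$c{\left(r \right)} = 4 + r$ ($c{\left(r \right)} = r + 4 = 4 + r$)
$q = \frac{3}{2}$ ($q = \left(- \frac{1}{2}\right) \left(-3\right) = \frac{3}{2} \approx 1.5$)
$W{\left(L \right)} = 2 + L$
$O = \frac{7}{6}$ ($O = \frac{2 + \frac{3}{2}}{3} = \frac{1}{3} \cdot \frac{7}{2} = \frac{7}{6} \approx 1.1667$)
$U{\left(T,m \right)} = \frac{106}{19} + m$ ($U{\left(T,m \right)} = \frac{5}{2 + \frac{7}{6}} + \left(4 + m\right) = \frac{5}{\frac{19}{6}} + \left(4 + m\right) = 5 \cdot \frac{6}{19} + \left(4 + m\right) = \frac{30}{19} + \left(4 + m\right) = \frac{106}{19} + m$)
$68 \left(7 - 6\right) U{\left(-9,-8 \right)} = 68 \left(7 - 6\right) \left(\frac{106}{19} - 8\right) = 68 \cdot 1 \left(- \frac{46}{19}\right) = 68 \left(- \frac{46}{19}\right) = - \frac{3128}{19}$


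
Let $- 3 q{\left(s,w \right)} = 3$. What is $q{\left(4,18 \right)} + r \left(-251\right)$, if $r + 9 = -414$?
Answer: $106172$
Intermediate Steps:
$r = -423$ ($r = -9 - 414 = -423$)
$q{\left(s,w \right)} = -1$ ($q{\left(s,w \right)} = \left(- \frac{1}{3}\right) 3 = -1$)
$q{\left(4,18 \right)} + r \left(-251\right) = -1 - -106173 = -1 + 106173 = 106172$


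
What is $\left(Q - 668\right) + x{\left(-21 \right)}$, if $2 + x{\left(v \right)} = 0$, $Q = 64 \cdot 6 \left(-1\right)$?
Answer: $-1054$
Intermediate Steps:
$Q = -384$ ($Q = 64 \left(-6\right) = -384$)
$x{\left(v \right)} = -2$ ($x{\left(v \right)} = -2 + 0 = -2$)
$\left(Q - 668\right) + x{\left(-21 \right)} = \left(-384 - 668\right) - 2 = -1052 - 2 = -1054$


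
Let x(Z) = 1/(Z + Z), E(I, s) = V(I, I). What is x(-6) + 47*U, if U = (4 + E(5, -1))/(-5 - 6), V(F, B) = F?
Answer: -5087/132 ≈ -38.538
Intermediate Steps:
E(I, s) = I
x(Z) = 1/(2*Z)
U = -9/11 (U = (4 + 5)/(-5 - 6) = 9/(-11) = 9*(-1/11) = -9/11 ≈ -0.81818)
x(-6) + 47*U = (1/2)/(-6) + 47*(-9/11) = (1/2)*(-1/6) - 423/11 = -1/12 - 423/11 = -5087/132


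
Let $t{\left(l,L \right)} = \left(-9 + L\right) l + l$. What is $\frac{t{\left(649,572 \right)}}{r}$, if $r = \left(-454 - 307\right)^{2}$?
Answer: $\frac{366036}{579121} \approx 0.63205$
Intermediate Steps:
$r = 579121$ ($r = \left(-761\right)^{2} = 579121$)
$t{\left(l,L \right)} = l + l \left(-9 + L\right)$ ($t{\left(l,L \right)} = l \left(-9 + L\right) + l = l + l \left(-9 + L\right)$)
$\frac{t{\left(649,572 \right)}}{r} = \frac{649 \left(-8 + 572\right)}{579121} = 649 \cdot 564 \cdot \frac{1}{579121} = 366036 \cdot \frac{1}{579121} = \frac{366036}{579121}$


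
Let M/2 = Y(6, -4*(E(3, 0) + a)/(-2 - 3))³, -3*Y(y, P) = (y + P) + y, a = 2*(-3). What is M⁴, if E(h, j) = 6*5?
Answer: 6254032103780003086336/244140625 ≈ 2.5617e+13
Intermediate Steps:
a = -6
E(h, j) = 30
Y(y, P) = -2*y/3 - P/3 (Y(y, P) = -((y + P) + y)/3 = -((P + y) + y)/3 = -(P + 2*y)/3 = -2*y/3 - P/3)
M = -281216/125 (M = 2*(-⅔*6 - (-4)*(30 - 6)/(-2 - 3)/3)³ = 2*(-4 - (-4)*24/(-5)/3)³ = 2*(-4 - (-4)*24*(-⅕)/3)³ = 2*(-4 - (-4)*(-24)/(3*5))³ = 2*(-4 - ⅓*96/5)³ = 2*(-4 - 32/5)³ = 2*(-52/5)³ = 2*(-140608/125) = -281216/125 ≈ -2249.7)
M⁴ = (-281216/125)⁴ = 6254032103780003086336/244140625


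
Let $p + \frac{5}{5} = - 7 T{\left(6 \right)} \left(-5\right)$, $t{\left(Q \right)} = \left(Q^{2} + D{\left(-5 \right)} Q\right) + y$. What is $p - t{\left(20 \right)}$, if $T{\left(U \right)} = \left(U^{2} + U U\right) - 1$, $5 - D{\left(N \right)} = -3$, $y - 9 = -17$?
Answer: $1932$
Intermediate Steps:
$y = -8$ ($y = 9 - 17 = -8$)
$D{\left(N \right)} = 8$ ($D{\left(N \right)} = 5 - -3 = 5 + 3 = 8$)
$t{\left(Q \right)} = -8 + Q^{2} + 8 Q$ ($t{\left(Q \right)} = \left(Q^{2} + 8 Q\right) - 8 = -8 + Q^{2} + 8 Q$)
$T{\left(U \right)} = -1 + 2 U^{2}$ ($T{\left(U \right)} = \left(U^{2} + U^{2}\right) - 1 = 2 U^{2} - 1 = -1 + 2 U^{2}$)
$p = 2484$ ($p = -1 + - 7 \left(-1 + 2 \cdot 6^{2}\right) \left(-5\right) = -1 + - 7 \left(-1 + 2 \cdot 36\right) \left(-5\right) = -1 + - 7 \left(-1 + 72\right) \left(-5\right) = -1 + \left(-7\right) 71 \left(-5\right) = -1 - -2485 = -1 + 2485 = 2484$)
$p - t{\left(20 \right)} = 2484 - \left(-8 + 20^{2} + 8 \cdot 20\right) = 2484 - \left(-8 + 400 + 160\right) = 2484 - 552 = 1932$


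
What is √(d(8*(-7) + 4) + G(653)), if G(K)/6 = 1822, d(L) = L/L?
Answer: 29*√13 ≈ 104.56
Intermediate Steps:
d(L) = 1
G(K) = 10932 (G(K) = 6*1822 = 10932)
√(d(8*(-7) + 4) + G(653)) = √(1 + 10932) = √10933 = 29*√13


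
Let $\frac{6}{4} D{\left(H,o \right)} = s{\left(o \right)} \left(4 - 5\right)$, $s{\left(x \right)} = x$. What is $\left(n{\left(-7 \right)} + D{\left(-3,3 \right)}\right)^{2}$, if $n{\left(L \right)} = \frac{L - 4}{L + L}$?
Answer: $\frac{289}{196} \approx 1.4745$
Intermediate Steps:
$D{\left(H,o \right)} = - \frac{2 o}{3}$ ($D{\left(H,o \right)} = \frac{2 o \left(4 - 5\right)}{3} = \frac{2 o \left(-1\right)}{3} = \frac{2 \left(- o\right)}{3} = - \frac{2 o}{3}$)
$n{\left(L \right)} = \frac{-4 + L}{2 L}$
$\left(n{\left(-7 \right)} + D{\left(-3,3 \right)}\right)^{2} = \left(\frac{-4 - 7}{2 \left(-7\right)} - 2\right)^{2} = \left(\frac{1}{2} \left(- \frac{1}{7}\right) \left(-11\right) - 2\right)^{2} = \left(\frac{11}{14} - 2\right)^{2} = \left(- \frac{17}{14}\right)^{2} = \frac{289}{196}$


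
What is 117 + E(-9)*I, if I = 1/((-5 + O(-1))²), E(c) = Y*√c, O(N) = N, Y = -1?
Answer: 117 - I/12 ≈ 117.0 - 0.083333*I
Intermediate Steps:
E(c) = -√c
I = 1/36 (I = 1/((-5 - 1)²) = 1/((-6)²) = 1/36 ≈ 0.027778)
117 + E(-9)*I = 117 - √(-9)*(1/36) = 117 - 3*I*(1/36) = 117 - I/12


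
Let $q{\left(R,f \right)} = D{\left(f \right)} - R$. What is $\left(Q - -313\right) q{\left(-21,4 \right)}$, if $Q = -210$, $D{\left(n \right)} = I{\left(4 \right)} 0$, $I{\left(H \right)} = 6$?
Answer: $2163$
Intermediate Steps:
$D{\left(n \right)} = 0$ ($D{\left(n \right)} = 6 \cdot 0 = 0$)
$q{\left(R,f \right)} = - R$ ($q{\left(R,f \right)} = 0 - R = - R$)
$\left(Q - -313\right) q{\left(-21,4 \right)} = \left(-210 - -313\right) \left(\left(-1\right) \left(-21\right)\right) = \left(-210 + 313\right) 21 = 103 \cdot 21 = 2163$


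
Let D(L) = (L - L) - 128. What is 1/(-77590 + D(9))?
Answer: -1/77718 ≈ -1.2867e-5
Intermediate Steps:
D(L) = -128 (D(L) = 0 - 128 = -128)
1/(-77590 + D(9)) = 1/(-77590 - 128) = 1/(-77718) = -1/77718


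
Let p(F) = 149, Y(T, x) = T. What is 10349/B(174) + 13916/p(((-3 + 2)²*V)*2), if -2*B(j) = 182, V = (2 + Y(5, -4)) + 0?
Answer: -275645/13559 ≈ -20.329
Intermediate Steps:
V = 7 (V = (2 + 5) + 0 = 7 + 0 = 7)
B(j) = -91 (B(j) = -½*182 = -91)
10349/B(174) + 13916/p(((-3 + 2)²*V)*2) = 10349/(-91) + 13916/149 = 10349*(-1/91) + 13916*(1/149) = -10349/91 + 13916/149 = -275645/13559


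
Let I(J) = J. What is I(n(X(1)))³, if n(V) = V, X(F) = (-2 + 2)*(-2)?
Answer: 0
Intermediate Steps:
X(F) = 0 (X(F) = 0*(-2) = 0)
I(n(X(1)))³ = 0³ = 0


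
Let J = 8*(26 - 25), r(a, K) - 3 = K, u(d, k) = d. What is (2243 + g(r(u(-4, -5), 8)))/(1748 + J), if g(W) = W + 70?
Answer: 581/439 ≈ 1.3235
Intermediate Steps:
r(a, K) = 3 + K
g(W) = 70 + W
J = 8 (J = 8*1 = 8)
(2243 + g(r(u(-4, -5), 8)))/(1748 + J) = (2243 + (70 + (3 + 8)))/(1748 + 8) = (2243 + (70 + 11))/1756 = (2243 + 81)*(1/1756) = 2324*(1/1756) = 581/439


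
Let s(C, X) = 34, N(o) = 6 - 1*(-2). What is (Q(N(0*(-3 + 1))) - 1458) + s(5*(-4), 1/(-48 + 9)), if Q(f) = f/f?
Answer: -1423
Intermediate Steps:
N(o) = 8 (N(o) = 6 + 2 = 8)
Q(f) = 1
(Q(N(0*(-3 + 1))) - 1458) + s(5*(-4), 1/(-48 + 9)) = (1 - 1458) + 34 = -1457 + 34 = -1423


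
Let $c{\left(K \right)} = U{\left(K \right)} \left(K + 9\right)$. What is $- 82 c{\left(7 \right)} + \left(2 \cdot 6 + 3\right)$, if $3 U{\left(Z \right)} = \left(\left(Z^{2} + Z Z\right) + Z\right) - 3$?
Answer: $-44593$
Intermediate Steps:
$U{\left(Z \right)} = -1 + \frac{Z}{3} + \frac{2 Z^{2}}{3}$ ($U{\left(Z \right)} = \frac{\left(\left(Z^{2} + Z Z\right) + Z\right) - 3}{3} = \frac{\left(\left(Z^{2} + Z^{2}\right) + Z\right) - 3}{3} = \frac{\left(2 Z^{2} + Z\right) - 3}{3} = \frac{\left(Z + 2 Z^{2}\right) - 3}{3} = \frac{-3 + Z + 2 Z^{2}}{3} = -1 + \frac{Z}{3} + \frac{2 Z^{2}}{3}$)
$c{\left(K \right)} = \left(9 + K\right) \left(-1 + \frac{K}{3} + \frac{2 K^{2}}{3}\right)$ ($c{\left(K \right)} = \left(-1 + \frac{K}{3} + \frac{2 K^{2}}{3}\right) \left(K + 9\right) = \left(-1 + \frac{K}{3} + \frac{2 K^{2}}{3}\right) \left(9 + K\right) = \left(9 + K\right) \left(-1 + \frac{K}{3} + \frac{2 K^{2}}{3}\right)$)
$- 82 c{\left(7 \right)} + \left(2 \cdot 6 + 3\right) = - 82 \frac{\left(9 + 7\right) \left(-3 + 7 + 2 \cdot 7^{2}\right)}{3} + \left(2 \cdot 6 + 3\right) = - 82 \cdot \frac{1}{3} \cdot 16 \left(-3 + 7 + 2 \cdot 49\right) + \left(12 + 3\right) = - 82 \cdot \frac{1}{3} \cdot 16 \left(-3 + 7 + 98\right) + 15 = - 82 \cdot \frac{1}{3} \cdot 16 \cdot 102 + 15 = \left(-82\right) 544 + 15 = -44608 + 15 = -44593$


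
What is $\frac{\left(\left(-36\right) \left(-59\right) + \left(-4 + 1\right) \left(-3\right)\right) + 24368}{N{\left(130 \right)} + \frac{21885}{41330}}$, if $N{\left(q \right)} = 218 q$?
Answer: $\frac{219057266}{234262817} \approx 0.93509$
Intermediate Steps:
$\frac{\left(\left(-36\right) \left(-59\right) + \left(-4 + 1\right) \left(-3\right)\right) + 24368}{N{\left(130 \right)} + \frac{21885}{41330}} = \frac{\left(\left(-36\right) \left(-59\right) + \left(-4 + 1\right) \left(-3\right)\right) + 24368}{218 \cdot 130 + \frac{21885}{41330}} = \frac{\left(2124 - -9\right) + 24368}{28340 + 21885 \cdot \frac{1}{41330}} = \frac{\left(2124 + 9\right) + 24368}{28340 + \frac{4377}{8266}} = \frac{2133 + 24368}{\frac{234262817}{8266}} = 26501 \cdot \frac{8266}{234262817} = \frac{219057266}{234262817}$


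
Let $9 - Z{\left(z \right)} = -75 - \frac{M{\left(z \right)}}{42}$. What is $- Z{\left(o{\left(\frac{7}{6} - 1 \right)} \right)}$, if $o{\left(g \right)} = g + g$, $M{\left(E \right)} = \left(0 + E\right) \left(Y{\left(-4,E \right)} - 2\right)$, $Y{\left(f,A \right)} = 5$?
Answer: $- \frac{3529}{42} \approx -84.024$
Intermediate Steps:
$M{\left(E \right)} = 3 E$ ($M{\left(E \right)} = \left(0 + E\right) \left(5 - 2\right) = E 3 = 3 E$)
$o{\left(g \right)} = 2 g$
$Z{\left(z \right)} = 84 + \frac{z}{14}$ ($Z{\left(z \right)} = 9 - \left(-75 - \frac{3 z}{42}\right) = 9 - \left(-75 - 3 z \frac{1}{42}\right) = 9 - \left(-75 - \frac{z}{14}\right) = 9 + \left(75 + \frac{z}{14}\right) = 84 + \frac{z}{14}$)
$- Z{\left(o{\left(\frac{7}{6} - 1 \right)} \right)} = - (84 + \frac{2 \left(\frac{7}{6} - 1\right)}{14}) = - (84 + \frac{2 \cdot \frac{1}{6}}{14}) = - (84 + \frac{1}{14} \cdot \frac{1}{3}) = - (84 + \frac{1}{42}) = \left(-1\right) \frac{3529}{42} = - \frac{3529}{42}$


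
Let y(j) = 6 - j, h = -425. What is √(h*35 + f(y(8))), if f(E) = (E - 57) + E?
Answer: 2*I*√3734 ≈ 122.21*I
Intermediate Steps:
f(E) = -57 + 2*E (f(E) = (-57 + E) + E = -57 + 2*E)
√(h*35 + f(y(8))) = √(-425*35 + (-57 + 2*(6 - 1*8))) = √(-14875 + (-57 + 2*(6 - 8))) = √(-14875 + (-57 + 2*(-2))) = √(-14875 + (-57 - 4)) = √(-14875 - 61) = √(-14936) = 2*I*√3734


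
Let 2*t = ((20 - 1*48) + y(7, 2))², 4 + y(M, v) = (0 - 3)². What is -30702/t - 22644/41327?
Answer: -149977752/1285999 ≈ -116.62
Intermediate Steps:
y(M, v) = 5 (y(M, v) = -4 + (0 - 3)² = -4 + (-3)² = -4 + 9 = 5)
t = 529/2 (t = ((20 - 1*48) + 5)²/2 = ((20 - 48) + 5)²/2 = (-28 + 5)²/2 = (½)*(-23)² = (½)*529 = 529/2 ≈ 264.50)
-30702/t - 22644/41327 = -30702/529/2 - 22644/41327 = -30702*2/529 - 22644*1/41327 = -61404/529 - 1332/2431 = -149977752/1285999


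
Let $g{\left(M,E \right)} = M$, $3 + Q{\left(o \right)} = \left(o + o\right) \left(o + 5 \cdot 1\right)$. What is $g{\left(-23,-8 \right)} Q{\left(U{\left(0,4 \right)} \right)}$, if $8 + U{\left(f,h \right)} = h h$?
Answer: $-4715$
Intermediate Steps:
$U{\left(f,h \right)} = -8 + h^{2}$ ($U{\left(f,h \right)} = -8 + h h = -8 + h^{2}$)
$Q{\left(o \right)} = -3 + 2 o \left(5 + o\right)$ ($Q{\left(o \right)} = -3 + \left(o + o\right) \left(o + 5 \cdot 1\right) = -3 + 2 o \left(o + 5\right) = -3 + 2 o \left(5 + o\right)$)
$g{\left(-23,-8 \right)} Q{\left(U{\left(0,4 \right)} \right)} = - 23 \left(-3 + 2 \left(-8 + 4^{2}\right)^{2} + 10 \left(-8 + 4^{2}\right)\right) = - 23 \left(-3 + 2 \left(-8 + 16\right)^{2} + 10 \left(-8 + 16\right)\right) = - 23 \left(-3 + 2 \cdot 8^{2} + 10 \cdot 8\right) = - 23 \left(-3 + 2 \cdot 64 + 80\right) = - 23 \left(-3 + 128 + 80\right) = \left(-23\right) 205 = -4715$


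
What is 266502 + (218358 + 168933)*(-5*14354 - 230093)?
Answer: -116908556631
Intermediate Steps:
266502 + (218358 + 168933)*(-5*14354 - 230093) = 266502 + 387291*(-71770 - 230093) = 266502 + 387291*(-301863) = 266502 - 116908823133 = -116908556631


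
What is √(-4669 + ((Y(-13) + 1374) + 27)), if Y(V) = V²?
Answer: I*√3099 ≈ 55.669*I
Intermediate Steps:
√(-4669 + ((Y(-13) + 1374) + 27)) = √(-4669 + (((-13)² + 1374) + 27)) = √(-4669 + ((169 + 1374) + 27)) = √(-4669 + (1543 + 27)) = √(-4669 + 1570) = √(-3099) = I*√3099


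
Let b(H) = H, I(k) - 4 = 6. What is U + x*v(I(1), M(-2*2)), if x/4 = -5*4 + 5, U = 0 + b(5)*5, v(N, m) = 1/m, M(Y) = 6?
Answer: 15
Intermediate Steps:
I(k) = 10 (I(k) = 4 + 6 = 10)
U = 25 (U = 0 + 5*5 = 0 + 25 = 25)
x = -60 (x = 4*(-5*4 + 5) = 4*(-20 + 5) = 4*(-15) = -60)
U + x*v(I(1), M(-2*2)) = 25 - 60/6 = 25 - 60*1/6 = 25 - 10 = 15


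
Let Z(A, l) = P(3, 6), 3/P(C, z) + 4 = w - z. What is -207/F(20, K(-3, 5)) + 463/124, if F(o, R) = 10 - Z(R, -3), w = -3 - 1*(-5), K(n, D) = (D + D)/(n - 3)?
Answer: -166915/10292 ≈ -16.218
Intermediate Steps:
K(n, D) = 2*D/(-3 + n) (K(n, D) = (2*D)/(-3 + n) = 2*D/(-3 + n))
w = 2 (w = -3 + 5 = 2)
P(C, z) = 3/(-2 - z) (P(C, z) = 3/(-4 + (2 - z)) = 3/(-2 - z))
Z(A, l) = -3/8 (Z(A, l) = -3/(2 + 6) = -3/8)
F(o, R) = 83/8 (F(o, R) = 10 - 1*(-3/8) = 10 + 3/8 = 83/8)
-207/F(20, K(-3, 5)) + 463/124 = -207/83/8 + 463/124 = -207*8/83 + 463*(1/124) = -1656/83 + 463/124 = -166915/10292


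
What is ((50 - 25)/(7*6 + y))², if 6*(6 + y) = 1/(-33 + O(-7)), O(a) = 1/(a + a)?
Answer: 1205825625/2499700009 ≈ 0.48239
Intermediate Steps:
O(a) = 1/(2*a)
y = -8341/1389 (y = -6 + 1/(6*(-33 + (½)/(-7))) = -6 + 1/(6*(-33 + (½)*(-⅐))) = -6 + 1/(6*(-33 - 1/14)) = -6 + 1/(6*(-463/14)) = -6 + (⅙)*(-14/463) = -6 - 7/1389 = -8341/1389 ≈ -6.0050)
((50 - 25)/(7*6 + y))² = ((50 - 25)/(7*6 - 8341/1389))² = (25/(42 - 8341/1389))² = (25/(49997/1389))² = (25*(1389/49997))² = (34725/49997)² = 1205825625/2499700009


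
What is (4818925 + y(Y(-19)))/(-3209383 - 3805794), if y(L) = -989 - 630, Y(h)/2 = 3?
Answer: -370562/539629 ≈ -0.68670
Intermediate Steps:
Y(h) = 6 (Y(h) = 2*3 = 6)
y(L) = -1619
(4818925 + y(Y(-19)))/(-3209383 - 3805794) = (4818925 - 1619)/(-3209383 - 3805794) = 4817306/(-7015177) = 4817306*(-1/7015177) = -370562/539629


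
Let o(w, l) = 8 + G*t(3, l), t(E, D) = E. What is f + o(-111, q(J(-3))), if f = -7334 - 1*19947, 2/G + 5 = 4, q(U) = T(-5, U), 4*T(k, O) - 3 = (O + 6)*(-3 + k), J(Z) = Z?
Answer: -27279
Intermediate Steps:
T(k, O) = ¾ + (-3 + k)*(6 + O)/4 (T(k, O) = ¾ + ((O + 6)*(-3 + k))/4 = ¾ + ((6 + O)*(-3 + k))/4 = ¾ + ((-3 + k)*(6 + O))/4 = ¾ + (-3 + k)*(6 + O)/4)
q(U) = -45/4 - 2*U (q(U) = -15/4 - 3*U/4 + (3/2)*(-5) + (¼)*U*(-5) = -15/4 - 3*U/4 - 15/2 - 5*U/4 = -45/4 - 2*U)
G = -2 (G = 2/(-5 + 4) = 2/(-1) = 2*(-1) = -2)
o(w, l) = 2 (o(w, l) = 8 - 2*3 = 8 - 6 = 2)
f = -27281 (f = -7334 - 19947 = -27281)
f + o(-111, q(J(-3))) = -27281 + 2 = -27279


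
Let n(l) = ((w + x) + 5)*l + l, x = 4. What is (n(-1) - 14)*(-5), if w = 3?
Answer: 135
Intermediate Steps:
n(l) = 13*l (n(l) = ((3 + 4) + 5)*l + l = (7 + 5)*l + l = 12*l + l = 13*l)
(n(-1) - 14)*(-5) = (13*(-1) - 14)*(-5) = (-13 - 14)*(-5) = -27*(-5) = 135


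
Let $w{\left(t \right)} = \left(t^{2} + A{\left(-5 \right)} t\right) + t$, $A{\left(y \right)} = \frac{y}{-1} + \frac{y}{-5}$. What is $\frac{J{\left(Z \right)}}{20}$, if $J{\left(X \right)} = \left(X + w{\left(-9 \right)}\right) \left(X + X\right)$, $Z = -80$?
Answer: $496$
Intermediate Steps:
$A{\left(y \right)} = - \frac{6 y}{5}$ ($A{\left(y \right)} = y \left(-1\right) + y \left(- \frac{1}{5}\right) = - y - \frac{y}{5} = - \frac{6 y}{5}$)
$w{\left(t \right)} = t^{2} + 7 t$ ($w{\left(t \right)} = \left(t^{2} + \left(- \frac{6}{5}\right) \left(-5\right) t\right) + t = \left(t^{2} + 6 t\right) + t = t^{2} + 7 t$)
$J{\left(X \right)} = 2 X \left(18 + X\right)$ ($J{\left(X \right)} = \left(X - 9 \left(7 - 9\right)\right) \left(X + X\right) = \left(X - -18\right) 2 X = \left(X + 18\right) 2 X = \left(18 + X\right) 2 X = 2 X \left(18 + X\right)$)
$\frac{J{\left(Z \right)}}{20} = \frac{2 \left(-80\right) \left(18 - 80\right)}{20} = 2 \left(-80\right) \left(-62\right) \frac{1}{20} = 9920 \cdot \frac{1}{20} = 496$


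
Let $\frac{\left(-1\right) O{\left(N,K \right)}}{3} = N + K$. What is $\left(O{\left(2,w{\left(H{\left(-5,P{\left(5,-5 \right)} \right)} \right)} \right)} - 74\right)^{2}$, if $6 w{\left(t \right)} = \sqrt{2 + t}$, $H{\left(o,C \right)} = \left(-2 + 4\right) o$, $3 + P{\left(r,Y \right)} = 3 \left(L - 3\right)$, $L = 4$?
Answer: $\left(80 + i \sqrt{2}\right)^{2} \approx 6398.0 + 226.27 i$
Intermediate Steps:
$P{\left(r,Y \right)} = 0$ ($P{\left(r,Y \right)} = -3 + 3 \left(4 - 3\right) = -3 + 3 \cdot 1 = -3 + 3 = 0$)
$H{\left(o,C \right)} = 2 o$
$w{\left(t \right)} = \frac{\sqrt{2 + t}}{6}$
$O{\left(N,K \right)} = - 3 K - 3 N$ ($O{\left(N,K \right)} = - 3 \left(N + K\right) = - 3 \left(K + N\right) = - 3 K - 3 N$)
$\left(O{\left(2,w{\left(H{\left(-5,P{\left(5,-5 \right)} \right)} \right)} \right)} - 74\right)^{2} = \left(\left(- 3 \frac{\sqrt{2 + 2 \left(-5\right)}}{6} - 6\right) - 74\right)^{2} = \left(\left(- 3 \frac{\sqrt{2 - 10}}{6} - 6\right) - 74\right)^{2} = \left(\left(- 3 \frac{\sqrt{-8}}{6} - 6\right) - 74\right)^{2} = \left(\left(- 3 \frac{2 i \sqrt{2}}{6} - 6\right) - 74\right)^{2} = \left(\left(- 3 \frac{i \sqrt{2}}{3} - 6\right) - 74\right)^{2} = \left(\left(- i \sqrt{2} - 6\right) - 74\right)^{2} = \left(\left(-6 - i \sqrt{2}\right) - 74\right)^{2} = \left(-80 - i \sqrt{2}\right)^{2}$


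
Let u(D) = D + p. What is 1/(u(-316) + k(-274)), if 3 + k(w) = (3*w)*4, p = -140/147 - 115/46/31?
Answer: -1302/4697659 ≈ -0.00027716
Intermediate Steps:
p = -1345/1302 (p = -140*1/147 - 115*1/46*(1/31) = -20/21 - 5/2*1/31 = -20/21 - 5/62 = -1345/1302 ≈ -1.0330)
u(D) = -1345/1302 + D (u(D) = D - 1345/1302 = -1345/1302 + D)
k(w) = -3 + 12*w (k(w) = -3 + (3*w)*4 = -3 + 12*w)
1/(u(-316) + k(-274)) = 1/((-1345/1302 - 316) + (-3 + 12*(-274))) = 1/(-412777/1302 + (-3 - 3288)) = 1/(-412777/1302 - 3291) = 1/(-4697659/1302) = -1302/4697659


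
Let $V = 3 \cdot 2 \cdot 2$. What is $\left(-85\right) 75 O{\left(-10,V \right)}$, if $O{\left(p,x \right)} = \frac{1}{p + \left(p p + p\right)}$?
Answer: $- \frac{1275}{16} \approx -79.688$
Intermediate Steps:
$V = 12$ ($V = 6 \cdot 2 = 12$)
$O{\left(p,x \right)} = \frac{1}{p^{2} + 2 p}$ ($O{\left(p,x \right)} = \frac{1}{p + \left(p^{2} + p\right)} = \frac{1}{p + \left(p + p^{2}\right)} = \frac{1}{p^{2} + 2 p}$)
$\left(-85\right) 75 O{\left(-10,V \right)} = \left(-85\right) 75 \frac{1}{\left(-10\right) \left(2 - 10\right)} = - 6375 \left(- \frac{1}{10 \left(-8\right)}\right) = - 6375 \left(\left(- \frac{1}{10}\right) \left(- \frac{1}{8}\right)\right) = \left(-6375\right) \frac{1}{80} = - \frac{1275}{16}$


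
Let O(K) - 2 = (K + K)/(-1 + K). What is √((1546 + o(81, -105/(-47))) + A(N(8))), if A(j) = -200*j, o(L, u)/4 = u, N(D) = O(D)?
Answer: √75529846/329 ≈ 26.416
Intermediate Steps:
O(K) = 2 + 2*K/(-1 + K) (O(K) = 2 + (K + K)/(-1 + K) = 2 + (2*K)/(-1 + K) = 2 + 2*K/(-1 + K))
N(D) = 2*(-1 + 2*D)/(-1 + D)
o(L, u) = 4*u
√((1546 + o(81, -105/(-47))) + A(N(8))) = √((1546 + 4*(-105/(-47))) - 400*(-1 + 2*8)/(-1 + 8)) = √((1546 + 4*(-105*(-1/47))) - 400*(-1 + 16)/7) = √((1546 + 4*(105/47)) - 400*15/7) = √((1546 + 420/47) - 200*30/7) = √(73082/47 - 6000/7) = √(229574/329) = √75529846/329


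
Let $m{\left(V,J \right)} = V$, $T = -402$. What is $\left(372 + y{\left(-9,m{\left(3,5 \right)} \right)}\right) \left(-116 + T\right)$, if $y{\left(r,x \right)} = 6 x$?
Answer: $-202020$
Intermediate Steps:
$\left(372 + y{\left(-9,m{\left(3,5 \right)} \right)}\right) \left(-116 + T\right) = \left(372 + 6 \cdot 3\right) \left(-116 - 402\right) = \left(372 + 18\right) \left(-518\right) = 390 \left(-518\right) = -202020$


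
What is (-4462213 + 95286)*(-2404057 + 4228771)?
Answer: -7968392833878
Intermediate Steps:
(-4462213 + 95286)*(-2404057 + 4228771) = -4366927*1824714 = -7968392833878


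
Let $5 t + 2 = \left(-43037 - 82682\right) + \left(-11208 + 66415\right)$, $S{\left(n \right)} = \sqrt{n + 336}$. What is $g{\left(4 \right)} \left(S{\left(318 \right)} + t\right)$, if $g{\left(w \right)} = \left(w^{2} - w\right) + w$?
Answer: $- \frac{1128224}{5} + 16 \sqrt{654} \approx -2.2524 \cdot 10^{5}$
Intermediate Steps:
$S{\left(n \right)} = \sqrt{336 + n}$
$g{\left(w \right)} = w^{2}$
$t = - \frac{70514}{5}$ ($t = - \frac{2}{5} + \frac{\left(-43037 - 82682\right) + \left(-11208 + 66415\right)}{5} = - \frac{2}{5} + \frac{-125719 + 55207}{5} = - \frac{2}{5} + \frac{1}{5} \left(-70512\right) = - \frac{2}{5} - \frac{70512}{5} = - \frac{70514}{5} \approx -14103.0$)
$g{\left(4 \right)} \left(S{\left(318 \right)} + t\right) = 4^{2} \left(\sqrt{336 + 318} - \frac{70514}{5}\right) = 16 \left(\sqrt{654} - \frac{70514}{5}\right) = 16 \left(- \frac{70514}{5} + \sqrt{654}\right) = - \frac{1128224}{5} + 16 \sqrt{654}$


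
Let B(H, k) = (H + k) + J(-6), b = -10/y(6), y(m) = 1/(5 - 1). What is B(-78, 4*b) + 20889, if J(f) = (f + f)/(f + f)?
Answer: 20652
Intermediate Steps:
y(m) = ¼ (y(m) = 1/4 = ¼)
b = -40 (b = -10/¼ = -10*4 = -40)
J(f) = 1 (J(f) = (2*f)/((2*f)) = (2*f)*(1/(2*f)) = 1)
B(H, k) = 1 + H + k (B(H, k) = (H + k) + 1 = 1 + H + k)
B(-78, 4*b) + 20889 = (1 - 78 + 4*(-40)) + 20889 = (1 - 78 - 160) + 20889 = -237 + 20889 = 20652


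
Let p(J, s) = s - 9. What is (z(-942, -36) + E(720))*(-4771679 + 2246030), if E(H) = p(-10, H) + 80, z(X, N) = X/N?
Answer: -4127752349/2 ≈ -2.0639e+9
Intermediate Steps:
p(J, s) = -9 + s
E(H) = 71 + H (E(H) = (-9 + H) + 80 = 71 + H)
(z(-942, -36) + E(720))*(-4771679 + 2246030) = (-942/(-36) + (71 + 720))*(-4771679 + 2246030) = (-942*(-1/36) + 791)*(-2525649) = (157/6 + 791)*(-2525649) = (4903/6)*(-2525649) = -4127752349/2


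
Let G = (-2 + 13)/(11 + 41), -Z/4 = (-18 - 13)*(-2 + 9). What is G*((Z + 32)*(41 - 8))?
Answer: 81675/13 ≈ 6282.7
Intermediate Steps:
Z = 868 (Z = -4*(-18 - 13)*(-2 + 9) = -(-124)*7 = -4*(-217) = 868)
G = 11/52 ≈ 0.21154
G*((Z + 32)*(41 - 8)) = 11*((868 + 32)*(41 - 8))/52 = 11*(900*33)/52 = (11/52)*29700 = 81675/13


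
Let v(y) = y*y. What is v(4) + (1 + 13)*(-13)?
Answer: -166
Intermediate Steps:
v(y) = y²
v(4) + (1 + 13)*(-13) = 4² + (1 + 13)*(-13) = 16 + 14*(-13) = 16 - 182 = -166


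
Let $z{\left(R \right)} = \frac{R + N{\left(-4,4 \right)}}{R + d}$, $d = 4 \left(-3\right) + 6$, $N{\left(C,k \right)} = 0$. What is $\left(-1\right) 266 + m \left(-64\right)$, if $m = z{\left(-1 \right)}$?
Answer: $- \frac{1926}{7} \approx -275.14$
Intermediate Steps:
$d = -6$ ($d = -12 + 6 = -6$)
$z{\left(R \right)} = \frac{R}{-6 + R}$ ($z{\left(R \right)} = \frac{R + 0}{R - 6} = \frac{R}{-6 + R}$)
$m = \frac{1}{7}$ ($m = - \frac{1}{-6 - 1} = - \frac{1}{-7} = \left(-1\right) \left(- \frac{1}{7}\right) = \frac{1}{7} \approx 0.14286$)
$\left(-1\right) 266 + m \left(-64\right) = \left(-1\right) 266 + \frac{1}{7} \left(-64\right) = -266 - \frac{64}{7} = - \frac{1926}{7}$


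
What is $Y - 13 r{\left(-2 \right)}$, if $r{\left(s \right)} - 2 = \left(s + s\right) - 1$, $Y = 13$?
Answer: $52$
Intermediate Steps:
$r{\left(s \right)} = 1 + 2 s$ ($r{\left(s \right)} = 2 + \left(\left(s + s\right) - 1\right) = 2 + \left(2 s - 1\right) = 2 + \left(-1 + 2 s\right) = 1 + 2 s$)
$Y - 13 r{\left(-2 \right)} = 13 - 13 \left(1 + 2 \left(-2\right)\right) = 13 - 13 \left(1 - 4\right) = 13 - -39 = 13 + 39 = 52$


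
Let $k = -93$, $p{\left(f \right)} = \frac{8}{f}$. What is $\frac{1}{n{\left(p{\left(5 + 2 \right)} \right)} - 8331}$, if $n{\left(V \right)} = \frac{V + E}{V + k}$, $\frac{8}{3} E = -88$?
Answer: $- \frac{643}{5356610} \approx -0.00012004$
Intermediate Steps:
$E = -33$ ($E = \frac{3}{8} \left(-88\right) = -33$)
$n{\left(V \right)} = \frac{-33 + V}{-93 + V}$ ($n{\left(V \right)} = \frac{V - 33}{V - 93} = \frac{-33 + V}{-93 + V}$)
$\frac{1}{n{\left(p{\left(5 + 2 \right)} \right)} - 8331} = \frac{1}{\frac{-33 + \frac{8}{5 + 2}}{-93 + \frac{8}{5 + 2}} - 8331} = \frac{1}{\frac{-33 + \frac{8}{7}}{-93 + \frac{8}{7}} - 8331} = \frac{1}{\frac{1}{- \frac{643}{7}} \left(- \frac{223}{7}\right) - 8331} = \frac{1}{\left(- \frac{7}{643}\right) \left(- \frac{223}{7}\right) - 8331} = \frac{1}{\frac{223}{643} - 8331} = \frac{1}{- \frac{5356610}{643}} = - \frac{643}{5356610}$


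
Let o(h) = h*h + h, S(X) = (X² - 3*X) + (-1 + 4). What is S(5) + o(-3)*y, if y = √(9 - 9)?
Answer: 13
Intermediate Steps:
y = 0 (y = √0 = 0)
S(X) = 3 + X² - 3*X (S(X) = (X² - 3*X) + 3 = 3 + X² - 3*X)
o(h) = h + h² (o(h) = h² + h = h + h²)
S(5) + o(-3)*y = (3 + 5² - 3*5) - 3*(1 - 3)*0 = (3 + 25 - 15) - 3*(-2)*0 = 13 + 6*0 = 13 + 0 = 13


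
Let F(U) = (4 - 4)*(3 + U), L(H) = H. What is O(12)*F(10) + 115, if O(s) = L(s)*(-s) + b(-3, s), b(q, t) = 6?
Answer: 115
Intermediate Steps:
F(U) = 0 (F(U) = 0*(3 + U) = 0)
O(s) = 6 - s² (O(s) = s*(-s) + 6 = -s² + 6 = 6 - s²)
O(12)*F(10) + 115 = (6 - 1*12²)*0 + 115 = (6 - 1*144)*0 + 115 = (6 - 144)*0 + 115 = -138*0 + 115 = 0 + 115 = 115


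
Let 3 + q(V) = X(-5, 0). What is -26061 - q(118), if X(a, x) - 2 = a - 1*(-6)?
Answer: -26061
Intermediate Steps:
X(a, x) = 8 + a (X(a, x) = 2 + (a - 1*(-6)) = 2 + (a + 6) = 2 + (6 + a) = 8 + a)
q(V) = 0 (q(V) = -3 + (8 - 5) = -3 + 3 = 0)
-26061 - q(118) = -26061 - 1*0 = -26061 + 0 = -26061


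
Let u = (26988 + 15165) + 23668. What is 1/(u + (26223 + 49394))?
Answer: 1/141438 ≈ 7.0702e-6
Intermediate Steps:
u = 65821 (u = 42153 + 23668 = 65821)
1/(u + (26223 + 49394)) = 1/(65821 + (26223 + 49394)) = 1/(65821 + 75617) = 1/141438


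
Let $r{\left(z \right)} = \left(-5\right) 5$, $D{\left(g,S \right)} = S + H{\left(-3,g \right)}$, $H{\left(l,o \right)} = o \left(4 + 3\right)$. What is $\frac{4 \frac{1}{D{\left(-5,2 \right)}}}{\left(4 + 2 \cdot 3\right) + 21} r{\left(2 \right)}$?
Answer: $\frac{100}{1023} \approx 0.097752$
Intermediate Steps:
$H{\left(l,o \right)} = 7 o$ ($H{\left(l,o \right)} = o 7 = 7 o$)
$D{\left(g,S \right)} = S + 7 g$
$r{\left(z \right)} = -25$
$\frac{4 \frac{1}{D{\left(-5,2 \right)}}}{\left(4 + 2 \cdot 3\right) + 21} r{\left(2 \right)} = \frac{4 \frac{1}{2 + 7 \left(-5\right)}}{\left(4 + 2 \cdot 3\right) + 21} \left(-25\right) = \frac{4 \frac{1}{2 - 35}}{\left(4 + 6\right) + 21} \left(-25\right) = \frac{4 \frac{1}{-33}}{10 + 21} \left(-25\right) = \frac{4 \left(- \frac{1}{33}\right)}{31} \left(-25\right) = \left(- \frac{4}{33}\right) \frac{1}{31} \left(-25\right) = \left(- \frac{4}{1023}\right) \left(-25\right) = \frac{100}{1023}$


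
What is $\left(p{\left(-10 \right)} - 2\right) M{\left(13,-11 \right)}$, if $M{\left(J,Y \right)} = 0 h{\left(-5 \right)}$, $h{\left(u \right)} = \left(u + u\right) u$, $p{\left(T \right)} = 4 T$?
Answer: $0$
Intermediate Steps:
$h{\left(u \right)} = 2 u^{2}$ ($h{\left(u \right)} = 2 u u = 2 u^{2}$)
$M{\left(J,Y \right)} = 0$ ($M{\left(J,Y \right)} = 0 \cdot 2 \left(-5\right)^{2} = 0 \cdot 2 \cdot 25 = 0 \cdot 50 = 0$)
$\left(p{\left(-10 \right)} - 2\right) M{\left(13,-11 \right)} = \left(4 \left(-10\right) - 2\right) 0 = \left(-40 - 2\right) 0 = \left(-42\right) 0 = 0$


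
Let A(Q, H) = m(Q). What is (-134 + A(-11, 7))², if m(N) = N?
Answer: 21025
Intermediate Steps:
A(Q, H) = Q
(-134 + A(-11, 7))² = (-134 - 11)² = (-145)² = 21025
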